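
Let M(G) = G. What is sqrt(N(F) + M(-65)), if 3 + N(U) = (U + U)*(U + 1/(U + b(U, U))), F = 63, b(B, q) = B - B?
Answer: 8*sqrt(123) ≈ 88.724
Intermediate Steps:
b(B, q) = 0
N(U) = -3 + 2*U*(U + 1/U) (N(U) = -3 + (U + U)*(U + 1/(U + 0)) = -3 + (2*U)*(U + 1/U) = -3 + 2*U*(U + 1/U))
sqrt(N(F) + M(-65)) = sqrt((-1 + 2*63**2) - 65) = sqrt((-1 + 2*3969) - 65) = sqrt((-1 + 7938) - 65) = sqrt(7937 - 65) = sqrt(7872) = 8*sqrt(123)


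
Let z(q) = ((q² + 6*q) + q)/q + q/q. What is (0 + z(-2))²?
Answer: 36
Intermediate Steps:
z(q) = 1 + (q² + 7*q)/q (z(q) = (q² + 7*q)/q + 1 = 1 + (q² + 7*q)/q)
(0 + z(-2))² = (0 + (8 - 2))² = (0 + 6)² = 6² = 36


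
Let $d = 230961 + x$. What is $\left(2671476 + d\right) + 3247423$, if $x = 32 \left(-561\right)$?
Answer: $6131908$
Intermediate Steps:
$x = -17952$
$d = 213009$ ($d = 230961 - 17952 = 213009$)
$\left(2671476 + d\right) + 3247423 = \left(2671476 + 213009\right) + 3247423 = 2884485 + 3247423 = 6131908$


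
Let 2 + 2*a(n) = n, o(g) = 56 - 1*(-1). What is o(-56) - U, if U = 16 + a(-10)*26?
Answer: 197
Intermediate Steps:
o(g) = 57 (o(g) = 56 + 1 = 57)
a(n) = -1 + n/2
U = -140 (U = 16 + (-1 + (1/2)*(-10))*26 = 16 + (-1 - 5)*26 = 16 - 6*26 = 16 - 156 = -140)
o(-56) - U = 57 - 1*(-140) = 57 + 140 = 197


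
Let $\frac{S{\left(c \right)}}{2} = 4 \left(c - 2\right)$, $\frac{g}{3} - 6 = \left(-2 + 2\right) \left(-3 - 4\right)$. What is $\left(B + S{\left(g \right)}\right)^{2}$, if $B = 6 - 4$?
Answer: $16900$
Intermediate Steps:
$g = 18$ ($g = 18 + 3 \left(-2 + 2\right) \left(-3 - 4\right) = 18 + 3 \cdot 0 \left(-7\right) = 18 + 3 \cdot 0 = 18 + 0 = 18$)
$S{\left(c \right)} = -16 + 8 c$ ($S{\left(c \right)} = 2 \cdot 4 \left(c - 2\right) = 2 \cdot 4 \left(-2 + c\right) = 2 \left(-8 + 4 c\right) = -16 + 8 c$)
$B = 2$
$\left(B + S{\left(g \right)}\right)^{2} = \left(2 + \left(-16 + 8 \cdot 18\right)\right)^{2} = \left(2 + \left(-16 + 144\right)\right)^{2} = \left(2 + 128\right)^{2} = 130^{2} = 16900$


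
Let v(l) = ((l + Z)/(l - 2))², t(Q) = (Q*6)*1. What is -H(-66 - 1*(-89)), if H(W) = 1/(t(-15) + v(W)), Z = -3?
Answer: 441/39290 ≈ 0.011224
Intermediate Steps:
t(Q) = 6*Q (t(Q) = (6*Q)*1 = 6*Q)
v(l) = (-3 + l)²/(-2 + l)² (v(l) = ((l - 3)/(l - 2))² = ((-3 + l)/(-2 + l))² = (-3 + l)²/(-2 + l)²)
H(W) = 1/(-90 + (-3 + W)²/(-2 + W)²) (H(W) = 1/(6*(-15) + (-3 + W)²/(-2 + W)²) = 1/(-90 + (-3 + W)²/(-2 + W)²))
-H(-66 - 1*(-89)) = -(-2 + (-66 - 1*(-89)))²/((-3 + (-66 - 1*(-89)))² - 90*(-2 + (-66 - 1*(-89)))²) = -(-2 + (-66 + 89))²/((-3 + (-66 + 89))² - 90*(-2 + (-66 + 89))²) = -(-2 + 23)²/((-3 + 23)² - 90*(-2 + 23)²) = -21²/(20² - 90*21²) = -441/(400 - 90*441) = -441/(400 - 39690) = -441/(-39290) = -441*(-1)/39290 = -1*(-441/39290) = 441/39290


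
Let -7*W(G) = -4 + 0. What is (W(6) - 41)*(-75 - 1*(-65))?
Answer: 2830/7 ≈ 404.29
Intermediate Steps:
W(G) = 4/7 (W(G) = -(-4 + 0)/7 = -⅐*(-4) = 4/7)
(W(6) - 41)*(-75 - 1*(-65)) = (4/7 - 41)*(-75 - 1*(-65)) = -283*(-75 + 65)/7 = -283/7*(-10) = 2830/7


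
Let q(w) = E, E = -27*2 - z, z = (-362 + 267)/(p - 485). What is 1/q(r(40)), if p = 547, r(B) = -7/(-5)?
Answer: -62/3253 ≈ -0.019059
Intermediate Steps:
r(B) = 7/5 (r(B) = -7*(-1/5) = 7/5)
z = -95/62 (z = (-362 + 267)/(547 - 485) = -95/62 ≈ -1.5323)
E = -3253/62 (E = -27*2 - 1*(-95/62) = -54 + 95/62 = -3253/62 ≈ -52.468)
q(w) = -3253/62
1/q(r(40)) = 1/(-3253/62) = -62/3253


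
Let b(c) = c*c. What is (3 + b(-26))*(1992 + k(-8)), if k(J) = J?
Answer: 1347136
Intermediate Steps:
b(c) = c**2
(3 + b(-26))*(1992 + k(-8)) = (3 + (-26)**2)*(1992 - 8) = (3 + 676)*1984 = 679*1984 = 1347136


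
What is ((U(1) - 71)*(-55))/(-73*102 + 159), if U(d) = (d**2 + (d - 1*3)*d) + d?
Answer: -3905/7287 ≈ -0.53589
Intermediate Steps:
U(d) = d + d**2 + d*(-3 + d) (U(d) = (d**2 + (d - 3)*d) + d = (d**2 + (-3 + d)*d) + d = (d**2 + d*(-3 + d)) + d = d + d**2 + d*(-3 + d))
((U(1) - 71)*(-55))/(-73*102 + 159) = ((2*1*(-1 + 1) - 71)*(-55))/(-73*102 + 159) = ((2*1*0 - 71)*(-55))/(-7446 + 159) = ((0 - 71)*(-55))/(-7287) = -71*(-55)*(-1/7287) = 3905*(-1/7287) = -3905/7287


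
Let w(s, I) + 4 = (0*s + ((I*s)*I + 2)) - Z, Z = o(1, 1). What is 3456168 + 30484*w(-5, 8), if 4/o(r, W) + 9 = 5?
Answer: -6329196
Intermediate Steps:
o(r, W) = -1 (o(r, W) = 4/(-9 + 5) = 4/(-4) = 4*(-¼) = -1)
Z = -1
w(s, I) = -1 + s*I² (w(s, I) = -4 + ((0*s + ((I*s)*I + 2)) - 1*(-1)) = -4 + ((0 + (s*I² + 2)) + 1) = -4 + ((0 + (2 + s*I²)) + 1) = -4 + ((2 + s*I²) + 1) = -4 + (3 + s*I²) = -1 + s*I²)
3456168 + 30484*w(-5, 8) = 3456168 + 30484*(-1 - 5*8²) = 3456168 + 30484*(-1 - 5*64) = 3456168 + 30484*(-1 - 320) = 3456168 + 30484*(-321) = 3456168 - 9785364 = -6329196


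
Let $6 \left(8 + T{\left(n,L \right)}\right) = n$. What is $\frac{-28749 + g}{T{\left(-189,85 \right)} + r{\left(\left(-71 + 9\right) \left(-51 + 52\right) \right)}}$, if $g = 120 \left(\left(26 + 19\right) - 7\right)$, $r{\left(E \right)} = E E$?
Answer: $- \frac{48378}{7609} \approx -6.358$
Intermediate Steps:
$T{\left(n,L \right)} = -8 + \frac{n}{6}$
$r{\left(E \right)} = E^{2}$
$g = 4560$ ($g = 120 \left(45 - 7\right) = 120 \cdot 38 = 4560$)
$\frac{-28749 + g}{T{\left(-189,85 \right)} + r{\left(\left(-71 + 9\right) \left(-51 + 52\right) \right)}} = \frac{-28749 + 4560}{\left(-8 + \frac{1}{6} \left(-189\right)\right) + \left(\left(-71 + 9\right) \left(-51 + 52\right)\right)^{2}} = - \frac{24189}{\left(-8 - \frac{63}{2}\right) + \left(\left(-62\right) 1\right)^{2}} = - \frac{24189}{- \frac{79}{2} + \left(-62\right)^{2}} = - \frac{24189}{- \frac{79}{2} + 3844} = - \frac{24189}{\frac{7609}{2}} = \left(-24189\right) \frac{2}{7609} = - \frac{48378}{7609}$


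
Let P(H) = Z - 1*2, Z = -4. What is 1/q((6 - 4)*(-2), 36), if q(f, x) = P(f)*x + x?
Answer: -1/180 ≈ -0.0055556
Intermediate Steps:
P(H) = -6 (P(H) = -4 - 1*2 = -4 - 2 = -6)
q(f, x) = -5*x (q(f, x) = -6*x + x = -5*x)
1/q((6 - 4)*(-2), 36) = 1/(-5*36) = 1/(-180) = -1/180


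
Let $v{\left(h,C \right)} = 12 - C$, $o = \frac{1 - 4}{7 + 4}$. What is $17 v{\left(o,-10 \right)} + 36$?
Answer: $410$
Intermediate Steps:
$o = - \frac{3}{11} \approx -0.27273$
$17 v{\left(o,-10 \right)} + 36 = 17 \left(12 - -10\right) + 36 = 17 \left(12 + 10\right) + 36 = 17 \cdot 22 + 36 = 374 + 36 = 410$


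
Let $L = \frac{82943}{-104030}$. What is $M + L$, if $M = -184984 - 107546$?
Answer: $- \frac{30431978843}{104030} \approx -2.9253 \cdot 10^{5}$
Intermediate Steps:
$M = -292530$ ($M = -184984 - 107546 = -292530$)
$L = - \frac{82943}{104030}$ ($L = 82943 \left(- \frac{1}{104030}\right) = - \frac{82943}{104030} \approx -0.7973$)
$M + L = -292530 - \frac{82943}{104030} = - \frac{30431978843}{104030}$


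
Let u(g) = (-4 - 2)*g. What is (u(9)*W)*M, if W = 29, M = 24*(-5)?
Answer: 187920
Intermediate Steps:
M = -120
u(g) = -6*g
(u(9)*W)*M = (-6*9*29)*(-120) = -54*29*(-120) = -1566*(-120) = 187920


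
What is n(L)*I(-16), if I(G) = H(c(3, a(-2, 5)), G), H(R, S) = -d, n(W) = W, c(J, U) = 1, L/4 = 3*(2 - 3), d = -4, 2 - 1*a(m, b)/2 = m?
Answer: -48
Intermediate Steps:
a(m, b) = 4 - 2*m
L = -12 (L = 4*(3*(2 - 3)) = 4*(3*(-1)) = 4*(-3) = -12)
H(R, S) = 4 (H(R, S) = -1*(-4) = 4)
I(G) = 4
n(L)*I(-16) = -12*4 = -48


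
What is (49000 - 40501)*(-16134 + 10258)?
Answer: -49940124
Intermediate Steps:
(49000 - 40501)*(-16134 + 10258) = 8499*(-5876) = -49940124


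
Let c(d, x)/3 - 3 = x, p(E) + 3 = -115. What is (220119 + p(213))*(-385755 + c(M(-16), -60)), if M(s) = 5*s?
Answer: -84904105926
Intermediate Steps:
p(E) = -118 (p(E) = -3 - 115 = -118)
c(d, x) = 9 + 3*x
(220119 + p(213))*(-385755 + c(M(-16), -60)) = (220119 - 118)*(-385755 + (9 + 3*(-60))) = 220001*(-385755 + (9 - 180)) = 220001*(-385755 - 171) = 220001*(-385926) = -84904105926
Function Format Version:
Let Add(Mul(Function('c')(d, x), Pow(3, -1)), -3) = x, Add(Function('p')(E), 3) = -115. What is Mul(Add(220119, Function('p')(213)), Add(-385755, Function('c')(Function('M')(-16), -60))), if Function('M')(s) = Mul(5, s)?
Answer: -84904105926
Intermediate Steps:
Function('p')(E) = -118 (Function('p')(E) = Add(-3, -115) = -118)
Function('c')(d, x) = Add(9, Mul(3, x))
Mul(Add(220119, Function('p')(213)), Add(-385755, Function('c')(Function('M')(-16), -60))) = Mul(Add(220119, -118), Add(-385755, Add(9, Mul(3, -60)))) = Mul(220001, Add(-385755, Add(9, -180))) = Mul(220001, Add(-385755, -171)) = Mul(220001, -385926) = -84904105926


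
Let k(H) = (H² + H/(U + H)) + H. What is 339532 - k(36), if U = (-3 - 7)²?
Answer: 11498791/34 ≈ 3.3820e+5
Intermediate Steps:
U = 100 (U = (-10)² = 100)
k(H) = H + H² + H/(100 + H) (k(H) = (H² + H/(100 + H)) + H = H + H² + H/(100 + H))
339532 - k(36) = 339532 - 36*(101 + 36² + 101*36)/(100 + 36) = 339532 - 36*(101 + 1296 + 3636)/136 = 339532 - 36*5033/136 = 339532 - 1*45297/34 = 339532 - 45297/34 = 11498791/34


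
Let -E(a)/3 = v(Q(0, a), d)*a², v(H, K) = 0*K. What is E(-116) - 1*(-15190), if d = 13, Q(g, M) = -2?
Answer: 15190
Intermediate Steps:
v(H, K) = 0
E(a) = 0 (E(a) = -0*a² = -3*0 = 0)
E(-116) - 1*(-15190) = 0 - 1*(-15190) = 0 + 15190 = 15190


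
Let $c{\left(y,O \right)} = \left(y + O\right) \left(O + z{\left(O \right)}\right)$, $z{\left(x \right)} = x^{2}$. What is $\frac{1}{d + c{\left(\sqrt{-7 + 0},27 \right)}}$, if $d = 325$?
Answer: $\frac{20737}{434023921} - \frac{756 i \sqrt{7}}{434023921} \approx 4.7778 \cdot 10^{-5} - 4.6085 \cdot 10^{-6} i$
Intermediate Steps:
$c{\left(y,O \right)} = \left(O + y\right) \left(O + O^{2}\right)$ ($c{\left(y,O \right)} = \left(y + O\right) \left(O + O^{2}\right) = \left(O + y\right) \left(O + O^{2}\right)$)
$\frac{1}{d + c{\left(\sqrt{-7 + 0},27 \right)}} = \frac{1}{325 + 27 \left(27 + \sqrt{-7 + 0} + 27^{2} + 27 \sqrt{-7 + 0}\right)} = \frac{1}{325 + 27 \left(27 + \sqrt{-7} + 729 + 27 \sqrt{-7}\right)} = \frac{1}{325 + 27 \left(27 + i \sqrt{7} + 729 + 27 i \sqrt{7}\right)} = \frac{1}{325 + 27 \left(756 + 28 i \sqrt{7}\right)} = \frac{1}{325 + \left(20412 + 756 i \sqrt{7}\right)} = \frac{1}{20737 + 756 i \sqrt{7}}$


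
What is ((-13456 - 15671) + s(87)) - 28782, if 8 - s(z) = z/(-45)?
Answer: -868486/15 ≈ -57899.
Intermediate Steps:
s(z) = 8 + z/45 (s(z) = 8 - z/(-45) = 8 - z*(-1)/45 = 8 - (-1)*z/45 = 8 + z/45)
((-13456 - 15671) + s(87)) - 28782 = ((-13456 - 15671) + (8 + (1/45)*87)) - 28782 = (-29127 + (8 + 29/15)) - 28782 = (-29127 + 149/15) - 28782 = -436756/15 - 28782 = -868486/15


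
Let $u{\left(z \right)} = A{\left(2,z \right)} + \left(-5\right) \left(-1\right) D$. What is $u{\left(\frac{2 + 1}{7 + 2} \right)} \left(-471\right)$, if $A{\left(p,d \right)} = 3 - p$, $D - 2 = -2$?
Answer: $-471$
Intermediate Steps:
$D = 0$ ($D = 2 - 2 = 0$)
$u{\left(z \right)} = 1$ ($u{\left(z \right)} = \left(3 - 2\right) + \left(-5\right) \left(-1\right) 0 = \left(3 - 2\right) + 5 \cdot 0 = 1 + 0 = 1$)
$u{\left(\frac{2 + 1}{7 + 2} \right)} \left(-471\right) = 1 \left(-471\right) = -471$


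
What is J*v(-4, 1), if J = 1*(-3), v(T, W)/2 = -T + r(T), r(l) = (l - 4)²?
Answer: -408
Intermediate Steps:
r(l) = (-4 + l)²
v(T, W) = -2*T + 2*(-4 + T)² (v(T, W) = 2*(-T + (-4 + T)²) = 2*((-4 + T)² - T) = -2*T + 2*(-4 + T)²)
J = -3
J*v(-4, 1) = -3*(-2*(-4) + 2*(-4 - 4)²) = -3*(8 + 2*(-8)²) = -3*(8 + 2*64) = -3*(8 + 128) = -3*136 = -408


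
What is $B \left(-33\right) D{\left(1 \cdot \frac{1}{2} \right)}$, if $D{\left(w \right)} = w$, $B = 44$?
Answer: $-726$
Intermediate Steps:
$B \left(-33\right) D{\left(1 \cdot \frac{1}{2} \right)} = 44 \left(-33\right) 1 \cdot \frac{1}{2} = - 1452 \cdot 1 \cdot \frac{1}{2} = \left(-1452\right) \frac{1}{2} = -726$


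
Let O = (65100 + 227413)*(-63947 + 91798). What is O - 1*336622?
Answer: 8146442941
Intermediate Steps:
O = 8146779563 (O = 292513*27851 = 8146779563)
O - 1*336622 = 8146779563 - 1*336622 = 8146779563 - 336622 = 8146442941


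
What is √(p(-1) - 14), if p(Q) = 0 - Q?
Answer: I*√13 ≈ 3.6056*I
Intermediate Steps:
p(Q) = -Q
√(p(-1) - 14) = √(-1*(-1) - 14) = √(1 - 14) = √(-13) = I*√13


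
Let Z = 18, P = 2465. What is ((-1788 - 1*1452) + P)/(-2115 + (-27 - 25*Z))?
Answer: 775/2592 ≈ 0.29900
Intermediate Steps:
((-1788 - 1*1452) + P)/(-2115 + (-27 - 25*Z)) = ((-1788 - 1*1452) + 2465)/(-2115 + (-27 - 25*18)) = ((-1788 - 1452) + 2465)/(-2115 + (-27 - 450)) = (-3240 + 2465)/(-2115 - 477) = -775/(-2592) = -775*(-1/2592) = 775/2592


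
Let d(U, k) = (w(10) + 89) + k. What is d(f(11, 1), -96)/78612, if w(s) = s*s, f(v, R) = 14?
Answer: 31/26204 ≈ 0.0011830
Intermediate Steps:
w(s) = s**2
d(U, k) = 189 + k (d(U, k) = (10**2 + 89) + k = (100 + 89) + k = 189 + k)
d(f(11, 1), -96)/78612 = (189 - 96)/78612 = 93*(1/78612) = 31/26204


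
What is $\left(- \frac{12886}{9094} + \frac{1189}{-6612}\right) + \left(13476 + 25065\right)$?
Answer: $\frac{39954415925}{1036716} \approx 38539.0$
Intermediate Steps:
$\left(- \frac{12886}{9094} + \frac{1189}{-6612}\right) + \left(13476 + 25065\right) = \left(\left(-12886\right) \frac{1}{9094} + 1189 \left(- \frac{1}{6612}\right)\right) + 38541 = \left(- \frac{6443}{4547} - \frac{41}{228}\right) + 38541 = - \frac{1655431}{1036716} + 38541 = \frac{39954415925}{1036716}$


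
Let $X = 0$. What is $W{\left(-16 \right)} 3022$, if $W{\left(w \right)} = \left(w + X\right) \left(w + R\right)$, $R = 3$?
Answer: $628576$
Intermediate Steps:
$W{\left(w \right)} = w \left(3 + w\right)$ ($W{\left(w \right)} = \left(w + 0\right) \left(w + 3\right) = w \left(3 + w\right)$)
$W{\left(-16 \right)} 3022 = - 16 \left(3 - 16\right) 3022 = \left(-16\right) \left(-13\right) 3022 = 208 \cdot 3022 = 628576$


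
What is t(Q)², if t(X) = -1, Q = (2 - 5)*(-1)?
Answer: 1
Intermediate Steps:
Q = 3 (Q = -3*(-1) = 3)
t(Q)² = (-1)² = 1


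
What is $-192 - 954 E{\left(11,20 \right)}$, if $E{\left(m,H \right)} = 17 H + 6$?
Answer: $-330276$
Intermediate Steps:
$E{\left(m,H \right)} = 6 + 17 H$
$-192 - 954 E{\left(11,20 \right)} = -192 - 954 \left(6 + 17 \cdot 20\right) = -192 - 954 \left(6 + 340\right) = -192 - 330084 = -330276$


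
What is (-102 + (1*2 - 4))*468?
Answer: -48672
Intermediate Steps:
(-102 + (1*2 - 4))*468 = (-102 + (2 - 4))*468 = (-102 - 2)*468 = -104*468 = -48672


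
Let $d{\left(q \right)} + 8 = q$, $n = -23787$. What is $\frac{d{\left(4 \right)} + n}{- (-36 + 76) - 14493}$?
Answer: $\frac{23791}{14533} \approx 1.637$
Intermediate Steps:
$d{\left(q \right)} = -8 + q$
$\frac{d{\left(4 \right)} + n}{- (-36 + 76) - 14493} = \frac{\left(-8 + 4\right) - 23787}{- (-36 + 76) - 14493} = \frac{-4 - 23787}{\left(-1\right) 40 - 14493} = - \frac{23791}{-40 - 14493} = - \frac{23791}{-14533} = \left(-23791\right) \left(- \frac{1}{14533}\right) = \frac{23791}{14533}$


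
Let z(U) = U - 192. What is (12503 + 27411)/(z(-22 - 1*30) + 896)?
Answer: 19957/326 ≈ 61.218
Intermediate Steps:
z(U) = -192 + U
(12503 + 27411)/(z(-22 - 1*30) + 896) = (12503 + 27411)/((-192 + (-22 - 1*30)) + 896) = 39914/((-192 + (-22 - 30)) + 896) = 39914/((-192 - 52) + 896) = 39914/(-244 + 896) = 39914/652 = 39914*(1/652) = 19957/326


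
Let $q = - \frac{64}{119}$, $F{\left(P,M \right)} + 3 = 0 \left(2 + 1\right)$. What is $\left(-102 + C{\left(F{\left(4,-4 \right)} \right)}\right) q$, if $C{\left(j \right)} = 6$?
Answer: $\frac{6144}{119} \approx 51.63$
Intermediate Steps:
$F{\left(P,M \right)} = -3$ ($F{\left(P,M \right)} = -3 + 0 \left(2 + 1\right) = -3 + 0 \cdot 3 = -3 + 0 = -3$)
$q = - \frac{64}{119}$ ($q = \left(-64\right) \frac{1}{119} = - \frac{64}{119} \approx -0.53782$)
$\left(-102 + C{\left(F{\left(4,-4 \right)} \right)}\right) q = \left(-102 + 6\right) \left(- \frac{64}{119}\right) = \left(-96\right) \left(- \frac{64}{119}\right) = \frac{6144}{119}$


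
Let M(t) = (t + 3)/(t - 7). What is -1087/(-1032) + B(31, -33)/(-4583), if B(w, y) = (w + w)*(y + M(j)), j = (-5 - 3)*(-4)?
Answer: 35018077/23648280 ≈ 1.4808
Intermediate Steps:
j = 32 (j = -8*(-4) = 32)
M(t) = (3 + t)/(-7 + t)
B(w, y) = 2*w*(7/5 + y) (B(w, y) = (w + w)*(y + (3 + 32)/(-7 + 32)) = (2*w)*(y + 35/25) = (2*w)*(y + (1/25)*35) = (2*w)*(y + 7/5) = (2*w)*(7/5 + y) = 2*w*(7/5 + y))
-1087/(-1032) + B(31, -33)/(-4583) = -1087/(-1032) + ((⅖)*31*(7 + 5*(-33)))/(-4583) = -1087*(-1/1032) + ((⅖)*31*(7 - 165))*(-1/4583) = 1087/1032 + ((⅖)*31*(-158))*(-1/4583) = 1087/1032 - 9796/5*(-1/4583) = 1087/1032 + 9796/22915 = 35018077/23648280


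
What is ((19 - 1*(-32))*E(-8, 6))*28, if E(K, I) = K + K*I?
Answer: -79968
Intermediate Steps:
E(K, I) = K + I*K
((19 - 1*(-32))*E(-8, 6))*28 = ((19 - 1*(-32))*(-8*(1 + 6)))*28 = ((19 + 32)*(-8*7))*28 = (51*(-56))*28 = -2856*28 = -79968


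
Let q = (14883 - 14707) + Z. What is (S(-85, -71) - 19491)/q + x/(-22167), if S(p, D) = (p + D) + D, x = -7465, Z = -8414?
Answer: 83097596/30435291 ≈ 2.7303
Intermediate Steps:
q = -8238 (q = (14883 - 14707) - 8414 = 176 - 8414 = -8238)
S(p, D) = p + 2*D (S(p, D) = (D + p) + D = p + 2*D)
(S(-85, -71) - 19491)/q + x/(-22167) = ((-85 + 2*(-71)) - 19491)/(-8238) - 7465/(-22167) = ((-85 - 142) - 19491)*(-1/8238) - 7465*(-1/22167) = (-227 - 19491)*(-1/8238) + 7465/22167 = -19718*(-1/8238) + 7465/22167 = 9859/4119 + 7465/22167 = 83097596/30435291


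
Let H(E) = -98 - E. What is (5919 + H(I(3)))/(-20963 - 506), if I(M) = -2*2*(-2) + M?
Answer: -830/3067 ≈ -0.27062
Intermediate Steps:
I(M) = 8 + M (I(M) = -4*(-2) + M = 8 + M)
(5919 + H(I(3)))/(-20963 - 506) = (5919 + (-98 - (8 + 3)))/(-20963 - 506) = (5919 + (-98 - 1*11))/(-21469) = (5919 + (-98 - 11))*(-1/21469) = (5919 - 109)*(-1/21469) = 5810*(-1/21469) = -830/3067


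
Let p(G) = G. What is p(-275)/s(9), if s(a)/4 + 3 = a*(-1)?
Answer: 275/48 ≈ 5.7292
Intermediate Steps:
s(a) = -12 - 4*a (s(a) = -12 + 4*(a*(-1)) = -12 + 4*(-a) = -12 - 4*a)
p(-275)/s(9) = -275/(-12 - 4*9) = -275/(-12 - 36) = -275/(-48) = -275*(-1/48) = 275/48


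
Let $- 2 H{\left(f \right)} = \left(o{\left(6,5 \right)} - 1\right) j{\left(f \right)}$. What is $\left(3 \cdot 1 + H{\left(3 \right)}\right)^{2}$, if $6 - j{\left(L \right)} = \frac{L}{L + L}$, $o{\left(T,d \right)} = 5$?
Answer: $64$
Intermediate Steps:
$j{\left(L \right)} = \frac{11}{2}$ ($j{\left(L \right)} = 6 - \frac{L}{L + L} = 6 - \frac{L}{2 L} = 6 - \frac{1}{2 L} L = 6 - \frac{1}{2} = \frac{11}{2}$)
$H{\left(f \right)} = -11$ ($H{\left(f \right)} = - \frac{\left(5 - 1\right) \frac{11}{2}}{2} = - \frac{4 \cdot \frac{11}{2}}{2} = \left(- \frac{1}{2}\right) 22 = -11$)
$\left(3 \cdot 1 + H{\left(3 \right)}\right)^{2} = \left(3 \cdot 1 - 11\right)^{2} = \left(3 - 11\right)^{2} = \left(-8\right)^{2} = 64$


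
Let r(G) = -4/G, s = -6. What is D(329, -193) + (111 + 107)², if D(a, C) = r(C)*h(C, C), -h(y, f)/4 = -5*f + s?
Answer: 9156788/193 ≈ 47445.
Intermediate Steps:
h(y, f) = 24 + 20*f (h(y, f) = -4*(-5*f - 6) = -4*(-6 - 5*f) = 24 + 20*f)
D(a, C) = -4*(24 + 20*C)/C (D(a, C) = (-4/C)*(24 + 20*C) = -4*(24 + 20*C)/C)
D(329, -193) + (111 + 107)² = (-80 - 96/(-193)) + (111 + 107)² = (-80 - 96*(-1/193)) + 218² = (-80 + 96/193) + 47524 = -15344/193 + 47524 = 9156788/193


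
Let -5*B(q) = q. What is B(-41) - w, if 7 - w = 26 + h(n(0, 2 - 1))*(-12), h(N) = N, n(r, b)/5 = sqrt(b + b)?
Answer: 136/5 - 60*sqrt(2) ≈ -57.653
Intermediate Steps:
n(r, b) = 5*sqrt(2)*sqrt(b) (n(r, b) = 5*sqrt(b + b) = 5*sqrt(2*b) = 5*(sqrt(2)*sqrt(b)) = 5*sqrt(2)*sqrt(b))
B(q) = -q/5
w = -19 + 60*sqrt(2) (w = 7 - (26 + (5*sqrt(2)*sqrt(2 - 1))*(-12)) = 7 - (26 + (5*sqrt(2)*sqrt(1))*(-12)) = 7 - (26 + (5*sqrt(2)*1)*(-12)) = 7 - (26 + (5*sqrt(2))*(-12)) = 7 - (26 - 60*sqrt(2)) = 7 + (-26 + 60*sqrt(2)) = -19 + 60*sqrt(2) ≈ 65.853)
B(-41) - w = -1/5*(-41) - (-19 + 60*sqrt(2)) = 41/5 + (19 - 60*sqrt(2)) = 136/5 - 60*sqrt(2)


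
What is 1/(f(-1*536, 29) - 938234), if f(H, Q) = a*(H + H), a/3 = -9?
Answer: -1/909290 ≈ -1.0998e-6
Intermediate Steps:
a = -27 (a = 3*(-9) = -27)
f(H, Q) = -54*H (f(H, Q) = -27*(H + H) = -54*H)
1/(f(-1*536, 29) - 938234) = 1/(-(-54)*536 - 938234) = 1/(-54*(-536) - 938234) = 1/(28944 - 938234) = 1/(-909290) = -1/909290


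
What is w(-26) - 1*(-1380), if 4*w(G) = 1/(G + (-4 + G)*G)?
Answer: 4162081/3016 ≈ 1380.0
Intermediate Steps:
w(G) = 1/(4*(G + G*(-4 + G))) (w(G) = 1/(4*(G + (-4 + G)*G)) = 1/(4*(G + G*(-4 + G))))
w(-26) - 1*(-1380) = (¼)/(-26*(-3 - 26)) - 1*(-1380) = (¼)*(-1/26)/(-29) + 1380 = (¼)*(-1/26)*(-1/29) + 1380 = 1/3016 + 1380 = 4162081/3016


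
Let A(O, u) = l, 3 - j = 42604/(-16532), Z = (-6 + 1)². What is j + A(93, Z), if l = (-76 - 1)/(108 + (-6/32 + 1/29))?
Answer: 1005781226/206819453 ≈ 4.8631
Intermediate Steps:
Z = 25 (Z = (-5)² = 25)
l = -35728/50041 (l = -77/(108 + (-6*1/32 + 1*(1/29))) = -77/(108 + (-3/16 + 1/29)) = -77/(108 - 71/464) = -77/50041/464 = -77*464/50041 = -35728/50041 ≈ -0.71397)
j = 23050/4133 (j = 3 - 42604/(-16532) = 3 - 42604*(-1)/16532 = 3 - 1*(-10651/4133) = 3 + 10651/4133 = 23050/4133 ≈ 5.5771)
A(O, u) = -35728/50041
j + A(93, Z) = 23050/4133 - 35728/50041 = 1005781226/206819453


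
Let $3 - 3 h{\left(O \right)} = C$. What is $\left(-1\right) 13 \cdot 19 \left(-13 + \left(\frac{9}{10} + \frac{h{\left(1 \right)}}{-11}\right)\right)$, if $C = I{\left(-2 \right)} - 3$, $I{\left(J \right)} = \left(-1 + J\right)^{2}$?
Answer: $\frac{326287}{110} \approx 2966.2$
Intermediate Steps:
$C = 6$ ($C = \left(-1 - 2\right)^{2} - 3 = \left(-3\right)^{2} - 3 = 9 - 3 = 6$)
$h{\left(O \right)} = -1$ ($h{\left(O \right)} = 1 - 2 = -1$)
$\left(-1\right) 13 \cdot 19 \left(-13 + \left(\frac{9}{10} + \frac{h{\left(1 \right)}}{-11}\right)\right) = \left(-1\right) 13 \cdot 19 \left(-13 + \left(\frac{9}{10} - \frac{1}{-11}\right)\right) = \left(-13\right) 19 \left(-13 + \left(9 \cdot \frac{1}{10} - - \frac{1}{11}\right)\right) = - 247 \left(-13 + \left(\frac{9}{10} + \frac{1}{11}\right)\right) = - 247 \left(-13 + \frac{109}{110}\right) = \left(-247\right) \left(- \frac{1321}{110}\right) = \frac{326287}{110}$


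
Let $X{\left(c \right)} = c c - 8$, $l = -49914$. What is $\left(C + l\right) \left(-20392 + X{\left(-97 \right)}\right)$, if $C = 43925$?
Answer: $65825099$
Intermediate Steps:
$X{\left(c \right)} = -8 + c^{2}$ ($X{\left(c \right)} = c^{2} - 8 = -8 + c^{2}$)
$\left(C + l\right) \left(-20392 + X{\left(-97 \right)}\right) = \left(43925 - 49914\right) \left(-20392 - \left(8 - \left(-97\right)^{2}\right)\right) = - 5989 \left(-20392 + \left(-8 + 9409\right)\right) = - 5989 \left(-20392 + 9401\right) = \left(-5989\right) \left(-10991\right) = 65825099$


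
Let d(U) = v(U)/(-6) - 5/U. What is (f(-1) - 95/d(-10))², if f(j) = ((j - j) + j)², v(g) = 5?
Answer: 81796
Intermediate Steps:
d(U) = -⅚ - 5/U (d(U) = 5/(-6) - 5/U = 5*(-⅙) - 5/U = -⅚ - 5/U)
f(j) = j² (f(j) = (0 + j)² = j²)
(f(-1) - 95/d(-10))² = ((-1)² - 95/(-⅚ - 5/(-10)))² = (1 - 95/(-⅚ - 5*(-⅒)))² = (1 - 95/(-⅚ + ½))² = (1 - 95/(-⅓))² = (1 - 95*(-3))² = (1 + 285)² = 286² = 81796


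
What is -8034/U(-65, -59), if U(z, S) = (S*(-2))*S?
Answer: 4017/3481 ≈ 1.1540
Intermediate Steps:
U(z, S) = -2*S² (U(z, S) = (-2*S)*S = -2*S²)
-8034/U(-65, -59) = -8034/((-2*(-59)²)) = -8034/((-2*3481)) = -8034/(-6962) = -8034*(-1/6962) = 4017/3481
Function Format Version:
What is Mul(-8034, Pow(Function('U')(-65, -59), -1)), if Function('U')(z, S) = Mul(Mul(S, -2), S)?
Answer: Rational(4017, 3481) ≈ 1.1540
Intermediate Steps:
Function('U')(z, S) = Mul(-2, Pow(S, 2)) (Function('U')(z, S) = Mul(Mul(-2, S), S) = Mul(-2, Pow(S, 2)))
Mul(-8034, Pow(Function('U')(-65, -59), -1)) = Mul(-8034, Pow(Mul(-2, Pow(-59, 2)), -1)) = Mul(-8034, Pow(Mul(-2, 3481), -1)) = Mul(-8034, Pow(-6962, -1)) = Mul(-8034, Rational(-1, 6962)) = Rational(4017, 3481)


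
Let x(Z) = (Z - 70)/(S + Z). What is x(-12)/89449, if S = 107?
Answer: -82/8497655 ≈ -9.6497e-6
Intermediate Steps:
x(Z) = (-70 + Z)/(107 + Z) (x(Z) = (Z - 70)/(107 + Z) = (-70 + Z)/(107 + Z))
x(-12)/89449 = ((-70 - 12)/(107 - 12))/89449 = (-82/95)*(1/89449) = ((1/95)*(-82))*(1/89449) = -82/95*1/89449 = -82/8497655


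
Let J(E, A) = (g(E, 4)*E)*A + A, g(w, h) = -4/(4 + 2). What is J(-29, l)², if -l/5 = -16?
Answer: 23814400/9 ≈ 2.6460e+6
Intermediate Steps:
l = 80 (l = -5*(-16) = 80)
g(w, h) = -⅔ (g(w, h) = -4/6 = -4*⅙ = -⅔)
J(E, A) = A - 2*A*E/3 (J(E, A) = (-2*E/3)*A + A = -2*A*E/3 + A = A - 2*A*E/3)
J(-29, l)² = ((⅓)*80*(3 - 2*(-29)))² = ((⅓)*80*(3 + 58))² = ((⅓)*80*61)² = (4880/3)² = 23814400/9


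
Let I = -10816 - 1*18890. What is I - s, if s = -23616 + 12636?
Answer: -18726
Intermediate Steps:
I = -29706 (I = -10816 - 18890 = -29706)
s = -10980
I - s = -29706 - 1*(-10980) = -29706 + 10980 = -18726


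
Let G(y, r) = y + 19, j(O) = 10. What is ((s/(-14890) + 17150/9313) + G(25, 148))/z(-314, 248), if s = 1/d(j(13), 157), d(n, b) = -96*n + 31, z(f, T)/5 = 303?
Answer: 1968510306711/65056604562650 ≈ 0.030258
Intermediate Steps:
z(f, T) = 1515 (z(f, T) = 5*303 = 1515)
d(n, b) = 31 - 96*n
s = -1/929 (s = 1/(31 - 96*10) = 1/(31 - 960) = 1/(-929) = -1/929 ≈ -0.0010764)
G(y, r) = 19 + y
((s/(-14890) + 17150/9313) + G(25, 148))/z(-314, 248) = ((-1/929/(-14890) + 17150/9313) + (19 + 25))/1515 = ((-1/929*(-1/14890) + 17150*(1/9313)) + 44)*(1/1515) = ((1/13832810 + 17150/9313) + 44)*(1/1515) = (237232700813/128824959530 + 44)*(1/1515) = (5905530920133/128824959530)*(1/1515) = 1968510306711/65056604562650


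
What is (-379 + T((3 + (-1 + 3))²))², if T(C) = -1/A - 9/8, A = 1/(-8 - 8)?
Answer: 8485569/64 ≈ 1.3259e+5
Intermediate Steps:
A = -1/16 (A = 1/(-16) = -1/16 ≈ -0.062500)
T(C) = 119/8 (T(C) = -1/(-1/16) - 9/8 = -1*(-16) - 9*⅛ = 16 - 9/8 = 119/8)
(-379 + T((3 + (-1 + 3))²))² = (-379 + 119/8)² = (-2913/8)² = 8485569/64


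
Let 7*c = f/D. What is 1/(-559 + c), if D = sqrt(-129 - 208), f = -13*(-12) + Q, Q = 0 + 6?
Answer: -9230767/5160024997 + 1134*I*sqrt(337)/5160024997 ≈ -0.0017889 + 4.0344e-6*I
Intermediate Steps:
Q = 6
f = 162 (f = -13*(-12) + 6 = 156 + 6 = 162)
D = I*sqrt(337) (D = sqrt(-337) = I*sqrt(337) ≈ 18.358*I)
c = -162*I*sqrt(337)/2359 (c = (162/((I*sqrt(337))))/7 = (162*(-I*sqrt(337)/337))/7 = (-162*I*sqrt(337)/337)/7 = -162*I*sqrt(337)/2359 ≈ -1.2607*I)
1/(-559 + c) = 1/(-559 - 162*I*sqrt(337)/2359)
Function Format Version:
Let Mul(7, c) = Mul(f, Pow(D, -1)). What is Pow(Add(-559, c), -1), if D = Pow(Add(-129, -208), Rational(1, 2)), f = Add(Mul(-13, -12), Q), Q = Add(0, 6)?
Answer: Add(Rational(-9230767, 5160024997), Mul(Rational(1134, 5160024997), I, Pow(337, Rational(1, 2)))) ≈ Add(-0.0017889, Mul(4.0344e-6, I))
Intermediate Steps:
Q = 6
f = 162 (f = Add(Mul(-13, -12), 6) = Add(156, 6) = 162)
D = Mul(I, Pow(337, Rational(1, 2))) (D = Pow(-337, Rational(1, 2)) = Mul(I, Pow(337, Rational(1, 2))) ≈ Mul(18.358, I))
c = Mul(Rational(-162, 2359), I, Pow(337, Rational(1, 2))) (c = Mul(Rational(1, 7), Mul(162, Pow(Mul(I, Pow(337, Rational(1, 2))), -1))) = Mul(Rational(1, 7), Mul(162, Mul(Rational(-1, 337), I, Pow(337, Rational(1, 2))))) = Mul(Rational(1, 7), Mul(Rational(-162, 337), I, Pow(337, Rational(1, 2)))) = Mul(Rational(-162, 2359), I, Pow(337, Rational(1, 2))) ≈ Mul(-1.2607, I))
Pow(Add(-559, c), -1) = Pow(Add(-559, Mul(Rational(-162, 2359), I, Pow(337, Rational(1, 2)))), -1)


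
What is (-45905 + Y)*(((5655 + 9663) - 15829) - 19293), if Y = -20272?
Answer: 1310569308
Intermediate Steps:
(-45905 + Y)*(((5655 + 9663) - 15829) - 19293) = (-45905 - 20272)*(((5655 + 9663) - 15829) - 19293) = -66177*((15318 - 15829) - 19293) = -66177*(-511 - 19293) = -66177*(-19804) = 1310569308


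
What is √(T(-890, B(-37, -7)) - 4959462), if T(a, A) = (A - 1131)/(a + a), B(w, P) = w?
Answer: I*√982097332610/445 ≈ 2227.0*I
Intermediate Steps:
T(a, A) = (-1131 + A)/(2*a) (T(a, A) = (-1131 + A)/((2*a)) = (-1131 + A)*(1/(2*a)) = (-1131 + A)/(2*a))
√(T(-890, B(-37, -7)) - 4959462) = √((½)*(-1131 - 37)/(-890) - 4959462) = √((½)*(-1/890)*(-1168) - 4959462) = √(292/445 - 4959462) = √(-2206960298/445) = I*√982097332610/445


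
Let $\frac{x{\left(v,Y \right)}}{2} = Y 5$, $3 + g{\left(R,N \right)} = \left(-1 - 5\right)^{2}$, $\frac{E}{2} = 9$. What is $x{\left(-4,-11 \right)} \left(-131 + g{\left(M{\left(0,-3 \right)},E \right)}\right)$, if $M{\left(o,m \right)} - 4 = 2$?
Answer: $10780$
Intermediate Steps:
$E = 18$ ($E = 2 \cdot 9 = 18$)
$M{\left(o,m \right)} = 6$ ($M{\left(o,m \right)} = 4 + 2 = 6$)
$g{\left(R,N \right)} = 33$ ($g{\left(R,N \right)} = -3 + \left(-1 - 5\right)^{2} = -3 + \left(-6\right)^{2} = -3 + 36 = 33$)
$x{\left(v,Y \right)} = 10 Y$ ($x{\left(v,Y \right)} = 2 Y 5 = 2 \cdot 5 Y = 10 Y$)
$x{\left(-4,-11 \right)} \left(-131 + g{\left(M{\left(0,-3 \right)},E \right)}\right) = 10 \left(-11\right) \left(-131 + 33\right) = \left(-110\right) \left(-98\right) = 10780$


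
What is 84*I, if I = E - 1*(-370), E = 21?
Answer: 32844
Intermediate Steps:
I = 391 (I = 21 - 1*(-370) = 21 + 370 = 391)
84*I = 84*391 = 32844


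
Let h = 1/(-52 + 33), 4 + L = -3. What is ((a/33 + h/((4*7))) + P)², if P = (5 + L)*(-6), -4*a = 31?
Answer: 2665553641/19263321 ≈ 138.37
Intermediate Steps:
L = -7 (L = -4 - 3 = -7)
a = -31/4 (a = -¼*31 = -31/4 ≈ -7.7500)
h = -1/19 (h = 1/(-19) = -1/19 ≈ -0.052632)
P = 12 (P = (5 - 7)*(-6) = -2*(-6) = 12)
((a/33 + h/((4*7))) + P)² = ((-31/4/33 - 1/(19*(4*7))) + 12)² = ((-31/4*1/33 - 1/19/28) + 12)² = ((-31/132 - 1/19*1/28) + 12)² = ((-31/132 - 1/532) + 12)² = (-1039/4389 + 12)² = (51629/4389)² = 2665553641/19263321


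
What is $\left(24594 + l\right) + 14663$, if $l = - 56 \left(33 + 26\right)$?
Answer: $35953$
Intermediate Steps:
$l = -3304$ ($l = \left(-56\right) 59 = -3304$)
$\left(24594 + l\right) + 14663 = \left(24594 - 3304\right) + 14663 = 21290 + 14663 = 35953$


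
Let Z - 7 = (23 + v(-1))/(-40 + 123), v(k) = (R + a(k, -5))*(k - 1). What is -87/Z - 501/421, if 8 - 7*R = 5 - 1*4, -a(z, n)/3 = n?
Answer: -3326613/240812 ≈ -13.814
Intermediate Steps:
a(z, n) = -3*n
R = 1 (R = 8/7 - (5 - 1*4)/7 = 8/7 - (5 - 4)/7 = 8/7 - 1/7*1 = 8/7 - 1/7 = 1)
v(k) = -16 + 16*k (v(k) = (1 - 3*(-5))*(k - 1) = (1 + 15)*(-1 + k) = 16*(-1 + k) = -16 + 16*k)
Z = 572/83 (Z = 7 + (23 + (-16 + 16*(-1)))/(-40 + 123) = 7 + (23 + (-16 - 16))/83 = 7 + (23 - 32)*(1/83) = 7 - 9*1/83 = 7 - 9/83 = 572/83 ≈ 6.8916)
-87/Z - 501/421 = -87/572/83 - 501/421 = -87*83/572 - 501*1/421 = -7221/572 - 501/421 = -3326613/240812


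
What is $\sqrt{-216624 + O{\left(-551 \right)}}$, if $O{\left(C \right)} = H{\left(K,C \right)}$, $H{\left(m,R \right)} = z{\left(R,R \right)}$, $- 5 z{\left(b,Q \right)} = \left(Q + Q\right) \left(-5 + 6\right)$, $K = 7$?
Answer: $\frac{7 i \sqrt{110410}}{5} \approx 465.19 i$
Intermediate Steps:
$z{\left(b,Q \right)} = - \frac{2 Q}{5}$ ($z{\left(b,Q \right)} = - \frac{\left(Q + Q\right) \left(-5 + 6\right)}{5} = - \frac{2 Q 1}{5} = - \frac{2 Q}{5}$)
$H{\left(m,R \right)} = - \frac{2 R}{5}$
$O{\left(C \right)} = - \frac{2 C}{5}$
$\sqrt{-216624 + O{\left(-551 \right)}} = \sqrt{-216624 - - \frac{1102}{5}} = \sqrt{-216624 + \frac{1102}{5}} = \sqrt{- \frac{1082018}{5}} = \frac{7 i \sqrt{110410}}{5}$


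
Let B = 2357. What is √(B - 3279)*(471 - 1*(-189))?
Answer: 660*I*√922 ≈ 20041.0*I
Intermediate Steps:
√(B - 3279)*(471 - 1*(-189)) = √(2357 - 3279)*(471 - 1*(-189)) = √(-922)*(471 + 189) = (I*√922)*660 = 660*I*√922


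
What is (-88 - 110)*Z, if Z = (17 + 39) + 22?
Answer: -15444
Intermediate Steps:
Z = 78 (Z = 56 + 22 = 78)
(-88 - 110)*Z = (-88 - 110)*78 = -198*78 = -15444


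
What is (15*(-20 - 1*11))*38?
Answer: -17670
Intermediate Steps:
(15*(-20 - 1*11))*38 = (15*(-20 - 11))*38 = (15*(-31))*38 = -465*38 = -17670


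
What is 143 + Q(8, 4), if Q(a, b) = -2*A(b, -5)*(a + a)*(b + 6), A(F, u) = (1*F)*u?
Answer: 6543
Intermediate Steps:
A(F, u) = F*u
Q(a, b) = 20*a*b*(6 + b) (Q(a, b) = -2*(b*(-5))*(a + a)*(b + 6) = -2*(-5*b)*(2*a)*(6 + b) = -(-10*b)*2*a*(6 + b) = -(-20)*a*b*(6 + b) = 20*a*b*(6 + b))
143 + Q(8, 4) = 143 + 20*8*4*(6 + 4) = 143 + 20*8*4*10 = 143 + 6400 = 6543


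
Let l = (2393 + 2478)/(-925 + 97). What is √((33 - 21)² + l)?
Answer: √2630303/138 ≈ 11.752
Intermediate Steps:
l = -4871/828 (l = 4871/(-828) = 4871*(-1/828) = -4871/828 ≈ -5.8829)
√((33 - 21)² + l) = √((33 - 21)² - 4871/828) = √(12² - 4871/828) = √(144 - 4871/828) = √(114361/828) = √2630303/138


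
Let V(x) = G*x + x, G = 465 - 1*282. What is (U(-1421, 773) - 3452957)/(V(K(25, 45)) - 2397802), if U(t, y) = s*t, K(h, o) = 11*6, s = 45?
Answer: 1758451/1192829 ≈ 1.4742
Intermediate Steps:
G = 183 (G = 465 - 282 = 183)
K(h, o) = 66
U(t, y) = 45*t
V(x) = 184*x (V(x) = 183*x + x = 184*x)
(U(-1421, 773) - 3452957)/(V(K(25, 45)) - 2397802) = (45*(-1421) - 3452957)/(184*66 - 2397802) = (-63945 - 3452957)/(12144 - 2397802) = -3516902/(-2385658) = -3516902*(-1/2385658) = 1758451/1192829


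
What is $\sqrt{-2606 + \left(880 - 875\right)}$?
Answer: $51 i \approx 51.0 i$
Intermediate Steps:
$\sqrt{-2606 + \left(880 - 875\right)} = \sqrt{-2606 + 5} = \sqrt{-2601} = 51 i$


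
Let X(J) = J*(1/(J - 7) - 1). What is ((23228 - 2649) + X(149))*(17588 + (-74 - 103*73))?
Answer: 28997583955/142 ≈ 2.0421e+8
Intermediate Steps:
X(J) = J*(-1 + 1/(-7 + J)) (X(J) = J*(1/(-7 + J) - 1) = J*(-1 + 1/(-7 + J)))
((23228 - 2649) + X(149))*(17588 + (-74 - 103*73)) = ((23228 - 2649) + 149*(8 - 1*149)/(-7 + 149))*(17588 + (-74 - 103*73)) = (20579 + 149*(8 - 149)/142)*(17588 + (-74 - 7519)) = (20579 + 149*(1/142)*(-141))*(17588 - 7593) = (20579 - 21009/142)*9995 = (2901209/142)*9995 = 28997583955/142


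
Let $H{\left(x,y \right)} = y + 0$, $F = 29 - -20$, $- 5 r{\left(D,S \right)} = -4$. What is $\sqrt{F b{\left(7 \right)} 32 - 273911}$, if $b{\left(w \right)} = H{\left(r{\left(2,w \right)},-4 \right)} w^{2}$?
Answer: $i \sqrt{581239} \approx 762.39 i$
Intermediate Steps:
$r{\left(D,S \right)} = \frac{4}{5}$ ($r{\left(D,S \right)} = \left(- \frac{1}{5}\right) \left(-4\right) = \frac{4}{5}$)
$F = 49$ ($F = 29 + 20 = 49$)
$H{\left(x,y \right)} = y$
$b{\left(w \right)} = - 4 w^{2}$
$\sqrt{F b{\left(7 \right)} 32 - 273911} = \sqrt{49 \left(- 4 \cdot 7^{2}\right) 32 - 273911} = \sqrt{49 \left(\left(-4\right) 49\right) 32 - 273911} = \sqrt{49 \left(-196\right) 32 - 273911} = \sqrt{\left(-9604\right) 32 - 273911} = \sqrt{-307328 - 273911} = \sqrt{-581239} = i \sqrt{581239}$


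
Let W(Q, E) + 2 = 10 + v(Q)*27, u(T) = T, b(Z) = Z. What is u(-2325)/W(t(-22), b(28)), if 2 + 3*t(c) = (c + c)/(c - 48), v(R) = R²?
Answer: -2848125/16712 ≈ -170.42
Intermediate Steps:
t(c) = -⅔ + 2*c/(3*(-48 + c)) (t(c) = -⅔ + ((c + c)/(c - 48))/3 = -⅔ + ((2*c)/(-48 + c))/3 = -⅔ + (2*c/(-48 + c))/3 = -⅔ + 2*c/(3*(-48 + c)))
W(Q, E) = 8 + 27*Q² (W(Q, E) = -2 + (10 + Q²*27) = -2 + (10 + 27*Q²) = 8 + 27*Q²)
u(-2325)/W(t(-22), b(28)) = -2325/(8 + 27*(32/(-48 - 22))²) = -2325/(8 + 27*(32/(-70))²) = -2325/(8 + 27*(32*(-1/70))²) = -2325/(8 + 27*(-16/35)²) = -2325/(8 + 27*(256/1225)) = -2325/(8 + 6912/1225) = -2325/16712/1225 = -2325*1225/16712 = -2848125/16712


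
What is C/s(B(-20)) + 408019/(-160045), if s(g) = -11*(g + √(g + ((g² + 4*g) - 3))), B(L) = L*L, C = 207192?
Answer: 13255054502627/3515708515 - 207192*√161997/21967 ≈ -26.021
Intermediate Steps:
B(L) = L²
s(g) = -11*g - 11*√(-3 + g² + 5*g) (s(g) = -11*(g + √(g + (-3 + g² + 4*g))) = -11*(g + √(-3 + g² + 5*g)) = -11*g - 11*√(-3 + g² + 5*g))
C/s(B(-20)) + 408019/(-160045) = 207192/(-11*(-20)² - 11*√(-3 + ((-20)²)² + 5*(-20)²)) + 408019/(-160045) = 207192/(-11*400 - 11*√(-3 + 400² + 5*400)) + 408019*(-1/160045) = 207192/(-4400 - 11*√(-3 + 160000 + 2000)) - 408019/160045 = 207192/(-4400 - 11*√161997) - 408019/160045 = -408019/160045 + 207192/(-4400 - 11*√161997)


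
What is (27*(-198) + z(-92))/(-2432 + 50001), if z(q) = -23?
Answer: -5369/47569 ≈ -0.11287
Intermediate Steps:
(27*(-198) + z(-92))/(-2432 + 50001) = (27*(-198) - 23)/(-2432 + 50001) = (-5346 - 23)/47569 = -5369*1/47569 = -5369/47569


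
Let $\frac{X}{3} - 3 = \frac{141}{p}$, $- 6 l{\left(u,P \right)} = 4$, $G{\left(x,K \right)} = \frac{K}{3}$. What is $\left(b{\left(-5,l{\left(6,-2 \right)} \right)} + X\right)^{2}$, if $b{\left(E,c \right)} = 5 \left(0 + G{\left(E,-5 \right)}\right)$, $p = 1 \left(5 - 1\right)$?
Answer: $\frac{1630729}{144} \approx 11325.0$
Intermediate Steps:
$G{\left(x,K \right)} = \frac{K}{3}$ ($G{\left(x,K \right)} = K \frac{1}{3} = \frac{K}{3}$)
$l{\left(u,P \right)} = - \frac{2}{3}$ ($l{\left(u,P \right)} = \left(- \frac{1}{6}\right) 4 = - \frac{2}{3}$)
$p = 4$ ($p = 1 \cdot 4 = 4$)
$b{\left(E,c \right)} = - \frac{25}{3}$ ($b{\left(E,c \right)} = 5 \left(0 + \frac{1}{3} \left(-5\right)\right) = 5 \left(0 - \frac{5}{3}\right) = 5 \left(- \frac{5}{3}\right) = - \frac{25}{3}$)
$X = \frac{459}{4}$ ($X = 9 + 3 \cdot \frac{141}{4} = 9 + \frac{423}{4} = \frac{459}{4} \approx 114.75$)
$\left(b{\left(-5,l{\left(6,-2 \right)} \right)} + X\right)^{2} = \left(- \frac{25}{3} + \frac{459}{4}\right)^{2} = \left(\frac{1277}{12}\right)^{2} = \frac{1630729}{144}$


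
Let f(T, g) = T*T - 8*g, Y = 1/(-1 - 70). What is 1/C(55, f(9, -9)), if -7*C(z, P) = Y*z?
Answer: 497/55 ≈ 9.0364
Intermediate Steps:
Y = -1/71 (Y = 1/(-71) = -1/71 ≈ -0.014085)
f(T, g) = T² - 8*g
C(z, P) = z/497 (C(z, P) = -(-1)*z/497 = z/497)
1/C(55, f(9, -9)) = 1/((1/497)*55) = 1/(55/497) = 497/55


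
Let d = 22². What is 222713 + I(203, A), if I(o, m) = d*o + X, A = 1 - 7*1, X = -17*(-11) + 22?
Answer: 321174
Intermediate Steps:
X = 209 (X = 187 + 22 = 209)
A = -6 (A = 1 - 7 = -6)
d = 484
I(o, m) = 209 + 484*o (I(o, m) = 484*o + 209 = 209 + 484*o)
222713 + I(203, A) = 222713 + (209 + 484*203) = 222713 + (209 + 98252) = 222713 + 98461 = 321174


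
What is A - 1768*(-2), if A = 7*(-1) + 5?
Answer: 3534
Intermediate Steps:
A = -2 (A = -7 + 5 = -2)
A - 1768*(-2) = -2 - 1768*(-2) = -2 - 136*(-26) = -2 + 3536 = 3534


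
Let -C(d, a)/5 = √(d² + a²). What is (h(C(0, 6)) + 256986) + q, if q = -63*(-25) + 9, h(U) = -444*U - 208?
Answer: 271682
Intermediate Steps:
C(d, a) = -5*√(a² + d²) (C(d, a) = -5*√(d² + a²) = -5*√(a² + d²))
h(U) = -208 - 444*U
q = 1584 (q = 1575 + 9 = 1584)
(h(C(0, 6)) + 256986) + q = ((-208 - (-2220)*√(6² + 0²)) + 256986) + 1584 = ((-208 - (-2220)*√(36 + 0)) + 256986) + 1584 = ((-208 - (-2220)*√36) + 256986) + 1584 = ((-208 - (-2220)*6) + 256986) + 1584 = ((-208 - 444*(-30)) + 256986) + 1584 = ((-208 + 13320) + 256986) + 1584 = (13112 + 256986) + 1584 = 270098 + 1584 = 271682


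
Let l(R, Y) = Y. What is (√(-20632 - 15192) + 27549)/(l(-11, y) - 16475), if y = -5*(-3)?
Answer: -27549/16460 - I*√2239/4115 ≈ -1.6737 - 0.011499*I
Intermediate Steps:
y = 15
(√(-20632 - 15192) + 27549)/(l(-11, y) - 16475) = (√(-20632 - 15192) + 27549)/(15 - 16475) = (√(-35824) + 27549)/(-16460) = (4*I*√2239 + 27549)*(-1/16460) = (27549 + 4*I*√2239)*(-1/16460) = -27549/16460 - I*√2239/4115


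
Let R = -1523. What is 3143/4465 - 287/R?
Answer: 6068244/6800195 ≈ 0.89236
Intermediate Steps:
3143/4465 - 287/R = 3143/4465 - 287/(-1523) = 3143*(1/4465) - 287*(-1/1523) = 3143/4465 + 287/1523 = 6068244/6800195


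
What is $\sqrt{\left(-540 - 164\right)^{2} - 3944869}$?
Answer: $i \sqrt{3449253} \approx 1857.2 i$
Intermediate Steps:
$\sqrt{\left(-540 - 164\right)^{2} - 3944869} = \sqrt{\left(-704\right)^{2} - 3944869} = \sqrt{495616 - 3944869} = \sqrt{-3449253} = i \sqrt{3449253}$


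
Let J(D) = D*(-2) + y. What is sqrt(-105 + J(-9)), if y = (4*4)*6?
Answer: 3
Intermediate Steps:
y = 96 (y = 16*6 = 96)
J(D) = 96 - 2*D (J(D) = D*(-2) + 96 = -2*D + 96 = 96 - 2*D)
sqrt(-105 + J(-9)) = sqrt(-105 + (96 - 2*(-9))) = sqrt(-105 + (96 + 18)) = sqrt(-105 + 114) = sqrt(9) = 3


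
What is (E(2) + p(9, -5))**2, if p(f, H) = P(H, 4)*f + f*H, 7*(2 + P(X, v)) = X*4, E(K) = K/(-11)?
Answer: 46854025/5929 ≈ 7902.5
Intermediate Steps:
E(K) = -K/11 (E(K) = K*(-1/11) = -K/11)
P(X, v) = -2 + 4*X/7 (P(X, v) = -2 + (X*4)/7 = -2 + (4*X)/7 = -2 + 4*X/7)
p(f, H) = H*f + f*(-2 + 4*H/7) (p(f, H) = (-2 + 4*H/7)*f + f*H = f*(-2 + 4*H/7) + H*f = H*f + f*(-2 + 4*H/7))
(E(2) + p(9, -5))**2 = (-1/11*2 + (1/7)*9*(-14 + 11*(-5)))**2 = (-2/11 + (1/7)*9*(-14 - 55))**2 = (-2/11 + (1/7)*9*(-69))**2 = (-2/11 - 621/7)**2 = (-6845/77)**2 = 46854025/5929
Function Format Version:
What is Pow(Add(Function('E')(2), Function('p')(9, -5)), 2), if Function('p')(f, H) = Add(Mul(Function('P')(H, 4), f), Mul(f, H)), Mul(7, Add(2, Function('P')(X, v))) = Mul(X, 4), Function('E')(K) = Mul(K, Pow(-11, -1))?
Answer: Rational(46854025, 5929) ≈ 7902.5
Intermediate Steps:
Function('E')(K) = Mul(Rational(-1, 11), K) (Function('E')(K) = Mul(K, Rational(-1, 11)) = Mul(Rational(-1, 11), K))
Function('P')(X, v) = Add(-2, Mul(Rational(4, 7), X)) (Function('P')(X, v) = Add(-2, Mul(Rational(1, 7), Mul(X, 4))) = Add(-2, Mul(Rational(1, 7), Mul(4, X))) = Add(-2, Mul(Rational(4, 7), X)))
Function('p')(f, H) = Add(Mul(H, f), Mul(f, Add(-2, Mul(Rational(4, 7), H)))) (Function('p')(f, H) = Add(Mul(Add(-2, Mul(Rational(4, 7), H)), f), Mul(f, H)) = Add(Mul(f, Add(-2, Mul(Rational(4, 7), H))), Mul(H, f)) = Add(Mul(H, f), Mul(f, Add(-2, Mul(Rational(4, 7), H)))))
Pow(Add(Function('E')(2), Function('p')(9, -5)), 2) = Pow(Add(Mul(Rational(-1, 11), 2), Mul(Rational(1, 7), 9, Add(-14, Mul(11, -5)))), 2) = Pow(Add(Rational(-2, 11), Mul(Rational(1, 7), 9, Add(-14, -55))), 2) = Pow(Add(Rational(-2, 11), Mul(Rational(1, 7), 9, -69)), 2) = Pow(Add(Rational(-2, 11), Rational(-621, 7)), 2) = Pow(Rational(-6845, 77), 2) = Rational(46854025, 5929)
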